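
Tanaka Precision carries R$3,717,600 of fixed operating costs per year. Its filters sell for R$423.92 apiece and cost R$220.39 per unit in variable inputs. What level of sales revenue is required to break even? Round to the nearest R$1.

R$7,743,158

CM per unit = R$423.92 − R$220.39 = R$203.53; CM ratio = R$203.53 / R$423.92 = 0.4801.
Break-even sales = FC ÷ CM ratio = R$3,717,600 × R$423.92 / R$203.53 = R$7,743,158.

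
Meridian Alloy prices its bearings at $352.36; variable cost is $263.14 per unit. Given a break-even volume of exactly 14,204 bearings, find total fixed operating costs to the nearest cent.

Unit CM = price − variable cost = $352.36 − $263.14 = $89.22.
Since BE = FC / CM, FC = 14,204 × $89.22 = $1,267,280.88.

$1,267,280.88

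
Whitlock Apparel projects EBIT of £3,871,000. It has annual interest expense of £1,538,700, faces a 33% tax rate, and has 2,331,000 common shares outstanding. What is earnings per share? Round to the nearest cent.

£0.67

Interest = £1,538,700.00, so EBT = £3,871,000 − £1,538,700.00 = £2,332,300.00.
After tax at 33%: net income = £2,332,300.00 × 0.67 = £1,562,641.00.
EPS = £1,562,641.00 ÷ 2,331,000 = £0.67.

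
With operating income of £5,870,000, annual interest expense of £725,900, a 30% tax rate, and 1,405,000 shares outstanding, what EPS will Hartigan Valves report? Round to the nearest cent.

Interest = £725,900.00, so EBT = £5,870,000 − £725,900.00 = £5,144,100.00.
Net income = £5,144,100.00 × (1 − 0.30) = £3,600,870.00.
Per share: £3,600,870.00 / 1,405,000 shares = £2.56.

£2.56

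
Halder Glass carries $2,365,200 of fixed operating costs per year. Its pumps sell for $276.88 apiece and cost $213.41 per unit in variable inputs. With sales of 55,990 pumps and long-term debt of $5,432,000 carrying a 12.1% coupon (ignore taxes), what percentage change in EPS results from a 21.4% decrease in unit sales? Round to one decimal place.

-143.2%

Total contribution margin = 55,990 × $63.47 = $3,553,685.30.
Operating income = contribution − fixed costs = $3,553,685.30 − $2,365,200 = $1,188,485.30.
Interest = $657,272.00, so EBIT − I = $531,213.30.
Degree of combined leverage = contribution ÷ (EBIT − I) = $3,553,685.30 ÷ $531,213.30 = 6.6898.
%ΔEPS = DCL × %ΔSales = 6.6898 × -21.4% = -143.2%.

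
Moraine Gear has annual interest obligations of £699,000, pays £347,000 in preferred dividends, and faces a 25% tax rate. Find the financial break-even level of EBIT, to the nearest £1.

£1,161,667

Preferred dividends are paid after tax, so their pre-tax equivalent is £347,000 ÷ (1 − 0.25) = £462,666.67.
EPS = 0 when EBIT covers interest plus the pre-tax preferred burden: £699,000 + £462,666.67 = £1,161,666.67.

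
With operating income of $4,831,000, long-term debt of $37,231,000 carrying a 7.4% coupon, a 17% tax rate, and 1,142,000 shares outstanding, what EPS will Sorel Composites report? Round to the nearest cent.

Interest = $2,755,094.00, so EBT = $4,831,000 − $2,755,094.00 = $2,075,906.00.
Net income = $2,075,906.00 × (1 − 0.17) = $1,723,001.98.
Per share: $1,723,001.98 / 1,142,000 shares = $1.51.

$1.51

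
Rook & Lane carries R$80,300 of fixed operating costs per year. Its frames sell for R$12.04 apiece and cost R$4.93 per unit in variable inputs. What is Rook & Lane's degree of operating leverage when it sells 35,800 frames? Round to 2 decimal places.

At 35,800 units, contribution = 35,800 × R$7.11 = R$254,538.00.
EBIT = R$254,538.00 − R$80,300 = R$174,238.00.
DOL = contribution ÷ EBIT = R$254,538.00 ÷ R$174,238.00 = 1.4609.

1.46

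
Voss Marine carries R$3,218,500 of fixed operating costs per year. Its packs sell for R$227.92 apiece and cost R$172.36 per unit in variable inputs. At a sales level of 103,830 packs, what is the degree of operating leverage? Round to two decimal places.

Total contribution margin = 103,830 × R$55.56 = R$5,768,794.80.
Operating income = contribution − fixed costs = R$5,768,794.80 − R$3,218,500 = R$2,550,294.80.
Degree of operating leverage = R$5,768,794.80 / R$2,550,294.80 = 2.2620.

2.26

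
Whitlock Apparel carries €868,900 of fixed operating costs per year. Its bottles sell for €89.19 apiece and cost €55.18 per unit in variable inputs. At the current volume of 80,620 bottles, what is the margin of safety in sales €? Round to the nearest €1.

€4,911,839

Unit CM = price − variable cost = €89.19 − €55.18 = €34.01. Break-even units = €868,900 ÷ €34.01 = 25,548.37; break-even revenue = 25,548.37 × €89.19 = €2,278,658.95.
Current sales = 80,620 × €89.19 = €7,190,497.80.
Margin of safety = €7,190,497.80 − €2,278,658.95 = €4,911,839.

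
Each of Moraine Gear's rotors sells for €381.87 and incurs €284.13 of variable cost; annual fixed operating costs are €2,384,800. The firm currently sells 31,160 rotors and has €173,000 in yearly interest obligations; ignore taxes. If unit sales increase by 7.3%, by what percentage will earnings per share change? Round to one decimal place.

+45.6%

At 31,160 units, contribution = 31,160 × €97.74 = €3,045,578.40.
Operating income = contribution − fixed costs = €3,045,578.40 − €2,384,800 = €660,778.40.
After interest of €173,000.00, pre-tax earnings = €487,778.40.
DCL = total CM / (EBIT − I) = €3,045,578.40 / €487,778.40 = 6.2438.
%ΔEPS = DCL × %ΔSales = 6.2438 × +7.3% = +45.6%.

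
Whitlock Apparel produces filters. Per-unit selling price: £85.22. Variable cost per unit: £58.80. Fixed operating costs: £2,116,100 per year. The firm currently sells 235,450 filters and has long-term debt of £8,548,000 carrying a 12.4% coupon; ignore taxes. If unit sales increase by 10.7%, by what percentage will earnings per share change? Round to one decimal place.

+21.9%

Contribution at this volume is 235,450 × £26.42 = £6,220,589.00.
Subtracting fixed costs: EBIT = £6,220,589.00 − £2,116,100 = £4,104,489.00.
After interest of £1,059,952.00, pre-tax earnings = £3,044,537.00.
DCL = total CM / (EBIT − I) = £6,220,589.00 / £3,044,537.00 = 2.0432.
%ΔEPS = DCL × %ΔSales = 2.0432 × +10.7% = +21.9%.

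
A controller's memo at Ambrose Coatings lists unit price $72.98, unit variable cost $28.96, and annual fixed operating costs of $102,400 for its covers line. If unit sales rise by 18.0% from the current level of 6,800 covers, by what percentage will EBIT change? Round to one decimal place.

+27.4%

Total contribution margin = 6,800 × $44.02 = $299,336.00.
Subtracting fixed costs: EBIT = $299,336.00 − $102,400 = $196,936.00.
So DOL = total CM / EBIT = $299,336.00 / $196,936.00 = 1.5200.
Operating income changes by 1.5200 × +18.0% = +27.4%.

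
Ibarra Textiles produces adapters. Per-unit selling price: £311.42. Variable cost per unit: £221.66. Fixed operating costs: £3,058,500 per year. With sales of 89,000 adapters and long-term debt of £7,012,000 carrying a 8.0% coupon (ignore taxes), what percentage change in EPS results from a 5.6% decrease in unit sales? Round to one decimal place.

At 89,000 units, contribution = 89,000 × £89.76 = £7,988,640.00.
Subtracting fixed costs: EBIT = £7,988,640.00 − £3,058,500 = £4,930,140.00.
After interest of £560,960.00, pre-tax earnings = £4,369,180.00.
Degree of combined leverage = contribution ÷ (EBIT − I) = £7,988,640.00 ÷ £4,369,180.00 = 1.8284.
%ΔEPS = DCL × %ΔSales = 1.8284 × -5.6% = -10.2%.

-10.2%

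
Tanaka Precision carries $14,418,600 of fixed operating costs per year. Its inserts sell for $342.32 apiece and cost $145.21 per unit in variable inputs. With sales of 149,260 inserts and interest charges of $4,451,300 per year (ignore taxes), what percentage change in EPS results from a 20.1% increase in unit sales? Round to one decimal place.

Contribution at this volume is 149,260 × $197.11 = $29,420,638.60.
EBIT = $29,420,638.60 − $14,418,600 = $15,002,038.60.
After interest of $4,451,300.00, pre-tax earnings = $10,550,738.60.
DCL = total CM / (EBIT − I) = $29,420,638.60 / $10,550,738.60 = 2.7885.
%ΔEPS = DCL × %ΔSales = 2.7885 × +20.1% = +56.0%.

+56.0%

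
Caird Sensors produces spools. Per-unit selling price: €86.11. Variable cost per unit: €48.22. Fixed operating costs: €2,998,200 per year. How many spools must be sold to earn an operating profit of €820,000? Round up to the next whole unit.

Contribution margin per unit = €86.11 − €48.22 = €37.89.
Units = (FC + target) / CM = (€2,998,200 + €820,000) / €37.89 = 100,770.65, so 100,771 spools.

100,771 spools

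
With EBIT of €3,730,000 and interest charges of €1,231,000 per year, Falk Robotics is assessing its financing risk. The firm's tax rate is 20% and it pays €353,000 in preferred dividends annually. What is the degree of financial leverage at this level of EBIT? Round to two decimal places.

1.81

Annual interest charges come to €1,231,000.00.
Preferred dividends grossed up pre-tax: €353,000 / (1 − 0.20) = €441,250.00.
DFL = EBIT ÷ [EBIT − I − D_p/(1−t)] = €3,730,000 ÷ [€3,730,000 − €1,231,000.00 − €441,250.00] = €3,730,000 ÷ €2,057,750.00 = 1.8127.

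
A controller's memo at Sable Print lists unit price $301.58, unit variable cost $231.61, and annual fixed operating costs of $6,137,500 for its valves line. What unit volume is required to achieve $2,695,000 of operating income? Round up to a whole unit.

126,233 valves

Unit CM = price − variable cost = $301.58 − $231.61 = $69.97.
Required volume = (fixed costs + target profit) ÷ CM = ($6,137,500 + $2,695,000) ÷ $69.97 = 126,232.67, so 126,233 valves.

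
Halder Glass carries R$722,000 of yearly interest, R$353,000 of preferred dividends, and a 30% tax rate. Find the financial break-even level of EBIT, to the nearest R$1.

Preferred dividends are paid after tax, so their pre-tax equivalent is R$353,000 ÷ (1 − 0.30) = R$504,285.71.
EPS = 0 when EBIT covers interest plus the pre-tax preferred burden: R$722,000 + R$504,285.71 = R$1,226,285.71.

R$1,226,286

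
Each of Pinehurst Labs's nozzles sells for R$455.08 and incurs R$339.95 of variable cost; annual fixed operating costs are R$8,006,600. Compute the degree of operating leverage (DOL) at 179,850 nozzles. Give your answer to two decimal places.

Contribution at this volume is 179,850 × R$115.13 = R$20,706,130.50.
EBIT = R$20,706,130.50 − R$8,006,600 = R$12,699,530.50.
So DOL = total CM / EBIT = R$20,706,130.50 / R$12,699,530.50 = 1.6305.

1.63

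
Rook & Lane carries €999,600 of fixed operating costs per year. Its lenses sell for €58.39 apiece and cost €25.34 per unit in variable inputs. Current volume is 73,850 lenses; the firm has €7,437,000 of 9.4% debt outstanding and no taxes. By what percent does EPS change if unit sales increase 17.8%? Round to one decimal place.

+58.5%

Contribution at this volume is 73,850 × €33.05 = €2,440,742.50.
Operating income = contribution − fixed costs = €2,440,742.50 − €999,600 = €1,441,142.50.
After interest of €699,078.00, pre-tax earnings = €742,064.50.
DCL = total CM / (EBIT − I) = €2,440,742.50 / €742,064.50 = 3.2891.
%ΔEPS = DCL × %ΔSales = 3.2891 × +17.8% = +58.5%.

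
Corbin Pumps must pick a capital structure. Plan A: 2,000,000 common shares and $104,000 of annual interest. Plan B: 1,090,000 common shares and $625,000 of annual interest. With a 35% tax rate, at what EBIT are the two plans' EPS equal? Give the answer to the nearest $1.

$1,249,055

At indifference, (EBIT − 104,000)(1 − t)/2,000,000 = (EBIT − 625,000)(1 − t)/1,090,000.
The (1 − t) factor cancels: (EBIT − 104,000) × 1,090,000 = (EBIT − 625,000) × 2,000,000.
EBIT × (2,000,000 − 1,090,000) = 625,000 × 2,000,000 − 104,000 × 1,090,000 = 1,136,640,000,000, so EBIT = 1,136,640,000,000 ÷ 910,000 = 1,249,054.95.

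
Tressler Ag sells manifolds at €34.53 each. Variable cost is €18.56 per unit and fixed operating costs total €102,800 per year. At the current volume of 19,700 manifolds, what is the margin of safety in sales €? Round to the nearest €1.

Unit CM = price − variable cost = €34.53 − €18.56 = €15.97. Break-even units = €102,800 ÷ €15.97 = 6,437.07; break-even revenue = 6,437.07 × €34.53 = €222,272.01.
Current sales = 19,700 × €34.53 = €680,241.00.
Margin of safety = €680,241.00 − €222,272.01 = €457,969.

€457,969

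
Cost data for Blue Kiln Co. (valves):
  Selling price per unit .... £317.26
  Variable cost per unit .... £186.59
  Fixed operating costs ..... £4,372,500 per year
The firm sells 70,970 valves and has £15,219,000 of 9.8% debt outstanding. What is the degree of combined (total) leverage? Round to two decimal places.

2.72

At 70,970 units, contribution = 70,970 × £130.67 = £9,273,649.90.
Subtracting fixed costs: EBIT = £9,273,649.90 − £4,372,500 = £4,901,149.90. Interest = £1,491,462.00.
DOL = £9,273,649.90 ÷ £4,901,149.90 = 1.8921; DFL = £4,901,149.90 ÷ £3,409,687.90 = 1.4374.
Combined leverage = 1.8921 × 1.4374 = 2.7197.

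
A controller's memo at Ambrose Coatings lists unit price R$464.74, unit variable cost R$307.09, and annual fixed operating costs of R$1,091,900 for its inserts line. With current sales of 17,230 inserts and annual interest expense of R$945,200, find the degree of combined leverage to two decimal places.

4.00

Contribution at this volume is 17,230 × R$157.65 = R$2,716,309.50.
Subtracting fixed costs: EBIT = R$2,716,309.50 − R$1,091,900 = R$1,624,409.50. Interest = R$945,200.00.
DOL = R$2,716,309.50 ÷ R$1,624,409.50 = 1.6722; DFL = R$1,624,409.50 ÷ R$679,209.50 = 2.3916.
DCL = DOL × DFL = 1.6722 × 2.3916 = 3.9992.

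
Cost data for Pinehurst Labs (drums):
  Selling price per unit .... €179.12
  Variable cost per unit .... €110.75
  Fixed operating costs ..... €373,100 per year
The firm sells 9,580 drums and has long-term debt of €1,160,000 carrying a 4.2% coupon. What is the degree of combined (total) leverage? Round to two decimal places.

2.81

Total contribution margin = 9,580 × €68.37 = €654,984.60.
EBIT = €654,984.60 − €373,100 = €281,884.60. Interest = €48,720.00.
DOL = €654,984.60 ÷ €281,884.60 = 2.3236; DFL = €281,884.60 ÷ €233,164.60 = 1.2090.
Combined leverage = 2.3236 × 1.2090 = 2.8092.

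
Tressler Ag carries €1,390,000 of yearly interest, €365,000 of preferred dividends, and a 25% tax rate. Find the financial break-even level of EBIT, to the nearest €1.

€1,876,667

Grossing the preferred dividend up to pre-tax terms: €365,000 / (1 − 0.25) = €486,666.67.
EPS = 0 when EBIT covers interest plus the pre-tax preferred burden: €1,390,000 + €486,666.67 = €1,876,666.67.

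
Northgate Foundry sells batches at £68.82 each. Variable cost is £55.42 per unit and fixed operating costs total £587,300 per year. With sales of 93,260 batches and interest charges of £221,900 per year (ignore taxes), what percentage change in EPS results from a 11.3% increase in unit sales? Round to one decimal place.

+32.1%

Contribution at this volume is 93,260 × £13.40 = £1,249,684.00.
Subtracting fixed costs: EBIT = £1,249,684.00 − £587,300 = £662,384.00.
Interest = £221,900.00, so EBIT − I = £440,484.00.
Degree of combined leverage = contribution ÷ (EBIT − I) = £1,249,684.00 ÷ £440,484.00 = 2.8371.
%ΔEPS = DCL × %ΔSales = 2.8371 × +11.3% = +32.1%.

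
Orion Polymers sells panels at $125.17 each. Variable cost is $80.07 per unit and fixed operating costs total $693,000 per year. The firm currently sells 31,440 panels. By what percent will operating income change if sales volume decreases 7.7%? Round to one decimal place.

Contribution at this volume is 31,440 × $45.10 = $1,417,944.00.
Operating income = contribution − fixed costs = $1,417,944.00 − $693,000 = $724,944.00.
Degree of operating leverage = $1,417,944.00 / $724,944.00 = 1.9559.
So EBIT moves 1.9559 × (-7.7%) = -15.1%.

-15.1%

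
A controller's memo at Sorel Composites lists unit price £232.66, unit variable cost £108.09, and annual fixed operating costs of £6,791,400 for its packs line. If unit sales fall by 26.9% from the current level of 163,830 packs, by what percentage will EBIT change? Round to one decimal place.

-40.3%

Total contribution margin = 163,830 × £124.57 = £20,408,303.10.
EBIT = £20,408,303.10 − £6,791,400 = £13,616,903.10.
Degree of operating leverage = £20,408,303.10 / £13,616,903.10 = 1.4987.
So EBIT moves 1.4987 × (-26.9%) = -40.3%.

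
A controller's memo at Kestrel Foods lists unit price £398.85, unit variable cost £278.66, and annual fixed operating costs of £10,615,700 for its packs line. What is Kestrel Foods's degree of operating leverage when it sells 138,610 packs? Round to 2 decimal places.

2.76

Total contribution margin = 138,610 × £120.19 = £16,659,535.90.
Operating income = contribution − fixed costs = £16,659,535.90 − £10,615,700 = £6,043,835.90.
DOL = contribution ÷ EBIT = £16,659,535.90 ÷ £6,043,835.90 = 2.7565.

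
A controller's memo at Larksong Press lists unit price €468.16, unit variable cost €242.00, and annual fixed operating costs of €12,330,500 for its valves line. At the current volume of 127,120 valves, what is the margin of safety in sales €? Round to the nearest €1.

Each unit contributes €468.16 − €242.00 = €226.16. Break-even units = €12,330,500 ÷ €226.16 = 54,521.14; break-even revenue = 54,521.14 × €468.16 = €25,524,614.79.
Actual sales revenue = 127,120 × €468.16 = €59,512,499.20.
Margin of safety = €59,512,499.20 − €25,524,614.79 = €33,987,884.

€33,987,884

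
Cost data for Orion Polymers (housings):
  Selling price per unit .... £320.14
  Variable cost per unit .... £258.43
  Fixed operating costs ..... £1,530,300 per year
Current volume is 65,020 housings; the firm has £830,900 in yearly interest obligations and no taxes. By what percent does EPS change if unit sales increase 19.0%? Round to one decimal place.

Total contribution margin = 65,020 × £61.71 = £4,012,384.20.
EBIT = £4,012,384.20 − £1,530,300 = £2,482,084.20.
After interest of £830,900.00, pre-tax earnings = £1,651,184.20.
Degree of combined leverage = contribution ÷ (EBIT − I) = £4,012,384.20 ÷ £1,651,184.20 = 2.4300.
EPS therefore changes by 2.4300 × (+19.0%) = +46.2%.

+46.2%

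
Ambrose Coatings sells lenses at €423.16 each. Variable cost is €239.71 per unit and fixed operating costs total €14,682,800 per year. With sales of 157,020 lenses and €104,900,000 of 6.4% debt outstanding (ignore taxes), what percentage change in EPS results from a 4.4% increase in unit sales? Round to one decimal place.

Contribution at this volume is 157,020 × €183.45 = €28,805,319.00.
Operating income = contribution − fixed costs = €28,805,319.00 − €14,682,800 = €14,122,519.00.
After interest of €6,713,600.00, pre-tax earnings = €7,408,919.00.
DCL = total CM / (EBIT − I) = €28,805,319.00 / €7,408,919.00 = 3.8879.
EPS therefore changes by 3.8879 × (+4.4%) = +17.1%.

+17.1%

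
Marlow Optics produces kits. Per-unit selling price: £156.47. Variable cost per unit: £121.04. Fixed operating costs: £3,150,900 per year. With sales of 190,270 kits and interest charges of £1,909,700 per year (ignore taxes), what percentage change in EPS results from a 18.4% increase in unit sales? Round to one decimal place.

+73.8%

At 190,270 units, contribution = 190,270 × £35.43 = £6,741,266.10.
EBIT = £6,741,266.10 − £3,150,900 = £3,590,366.10.
Interest = £1,909,700.00, so EBIT − I = £1,680,666.10.
Degree of combined leverage = contribution ÷ (EBIT − I) = £6,741,266.10 ÷ £1,680,666.10 = 4.0111.
EPS therefore changes by 4.0111 × (+18.4%) = +73.8%.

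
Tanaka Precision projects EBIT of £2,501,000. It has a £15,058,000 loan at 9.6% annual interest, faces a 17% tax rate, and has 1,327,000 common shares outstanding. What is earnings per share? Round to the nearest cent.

£0.66

Interest = £1,445,568.00, so EBT = £2,501,000 − £1,445,568.00 = £1,055,432.00.
After tax at 17%: net income = £1,055,432.00 × 0.83 = £876,008.56.
EPS = £876,008.56 ÷ 1,327,000 = £0.66.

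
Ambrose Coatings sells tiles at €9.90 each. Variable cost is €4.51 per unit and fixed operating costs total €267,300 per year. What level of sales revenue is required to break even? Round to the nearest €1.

€490,959

Contribution margin per unit = €9.90 − €4.51 = €5.39, a CM ratio of €5.39 ÷ €9.90 = 0.5444.
Break-even revenue = fixed costs × price ÷ CM = €267,300 × €9.90 ÷ €5.39 = €490,959.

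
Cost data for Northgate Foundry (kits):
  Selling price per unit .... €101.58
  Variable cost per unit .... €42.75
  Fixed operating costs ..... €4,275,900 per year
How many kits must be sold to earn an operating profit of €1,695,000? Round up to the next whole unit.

101,495 kits

Unit CM = price − variable cost = €101.58 − €42.75 = €58.83.
Need Q such that Q × €58.83 − €4,275,900 = €1,695,000, i.e. Q = €5,970,900 / €58.83 = 101,494.14 → 101,495.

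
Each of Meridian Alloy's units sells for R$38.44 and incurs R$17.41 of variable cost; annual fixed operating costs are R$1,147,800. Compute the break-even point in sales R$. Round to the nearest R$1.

CM per unit = R$38.44 − R$17.41 = R$21.03; CM ratio = R$21.03 / R$38.44 = 0.5471.
Break-even sales = FC ÷ CM ratio = R$1,147,800 × R$38.44 / R$21.03 = R$2,098,023.

R$2,098,023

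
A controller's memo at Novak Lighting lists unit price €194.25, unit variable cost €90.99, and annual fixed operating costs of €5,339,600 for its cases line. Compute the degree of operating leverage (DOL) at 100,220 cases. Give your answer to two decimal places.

2.07

Contribution at this volume is 100,220 × €103.26 = €10,348,717.20.
EBIT = €10,348,717.20 − €5,339,600 = €5,009,117.20.
So DOL = total CM / EBIT = €10,348,717.20 / €5,009,117.20 = 2.0660.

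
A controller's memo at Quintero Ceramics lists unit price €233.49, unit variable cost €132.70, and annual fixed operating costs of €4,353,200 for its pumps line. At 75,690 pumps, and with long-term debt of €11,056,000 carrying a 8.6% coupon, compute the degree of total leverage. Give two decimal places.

3.28

Contribution at this volume is 75,690 × €100.79 = €7,628,795.10.
Subtracting fixed costs: EBIT = €7,628,795.10 − €4,353,200 = €3,275,595.10. Interest = €950,816.00, so EBIT − I = €2,324,779.10.
Degree of total leverage = total CM / (EBIT − interest) = €7,628,795.10 / €2,324,779.10 = 3.2815.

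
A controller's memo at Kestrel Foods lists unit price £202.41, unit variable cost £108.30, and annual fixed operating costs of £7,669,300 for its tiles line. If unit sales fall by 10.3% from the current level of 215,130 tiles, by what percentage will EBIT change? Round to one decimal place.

-16.6%

Contribution at this volume is 215,130 × £94.11 = £20,245,884.30.
Operating income = contribution − fixed costs = £20,245,884.30 − £7,669,300 = £12,576,584.30.
Degree of operating leverage = £20,245,884.30 / £12,576,584.30 = 1.6098.
%ΔEBIT = DOL × %ΔSales = 1.6098 × -10.3% = -16.6%.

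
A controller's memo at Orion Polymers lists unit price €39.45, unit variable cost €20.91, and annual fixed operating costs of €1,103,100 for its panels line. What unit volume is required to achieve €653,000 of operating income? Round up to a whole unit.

94,720 panels

Unit CM = price − variable cost = €39.45 − €20.91 = €18.54.
Units = (FC + target) / CM = (€1,103,100 + €653,000) / €18.54 = 94,719.53, so 94,720 panels.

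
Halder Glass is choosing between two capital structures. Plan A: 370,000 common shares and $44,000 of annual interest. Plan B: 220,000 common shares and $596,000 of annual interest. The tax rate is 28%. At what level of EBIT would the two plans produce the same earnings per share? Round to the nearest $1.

Set EPS_A = EPS_B: (EBIT − $44,000)(1 − 0.28) ÷ 370,000 = (EBIT − $596,000)(1 − 0.28) ÷ 220,000.
The (1 − t) factor cancels: (EBIT − 44,000) × 220,000 = (EBIT − 596,000) × 370,000.
Solving, EBIT = (596,000·370,000 − 44,000·220,000) / (370,000 − 220,000) = 210,840,000,000 / 150,000 = 1,405,600.00.

$1,405,600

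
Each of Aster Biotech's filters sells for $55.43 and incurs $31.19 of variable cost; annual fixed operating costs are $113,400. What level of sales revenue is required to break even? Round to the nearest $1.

$259,314

Contribution margin per unit = $55.43 − $31.19 = $24.24, a CM ratio of $24.24 ÷ $55.43 = 0.4373.
Break-even sales = FC ÷ CM ratio = $113,400 × $55.43 / $24.24 = $259,314.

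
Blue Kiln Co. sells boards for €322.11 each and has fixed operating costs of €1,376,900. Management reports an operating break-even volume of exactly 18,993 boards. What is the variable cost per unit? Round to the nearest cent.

Contribution per unit must be FC / Q = €1,376,900 / 18,993 = €72.4951.
Hence VC = price − CM = €322.11 − €72.4951 = €249.61.

€249.61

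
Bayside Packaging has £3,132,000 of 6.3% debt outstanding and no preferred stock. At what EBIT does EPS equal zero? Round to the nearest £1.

Annual interest = 6.3% × £3,132,000 = £197,316.00.
With no preferred dividends, EPS = 0 when EBIT exactly covers interest, so the financial break-even EBIT is £197,316.00.

£197,316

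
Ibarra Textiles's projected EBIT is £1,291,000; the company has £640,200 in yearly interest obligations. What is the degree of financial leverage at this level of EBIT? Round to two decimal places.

Annual interest charges come to £640,200.00.
Degree of financial leverage = EBIT / (EBIT − interest) = £1,291,000 / £650,800.00 = 1.9837.

1.98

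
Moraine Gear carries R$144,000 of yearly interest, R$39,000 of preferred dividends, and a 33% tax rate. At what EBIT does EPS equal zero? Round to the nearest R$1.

R$202,209

Grossing the preferred dividend up to pre-tax terms: R$39,000 / (1 − 0.33) = R$58,208.96.
EPS = 0 when EBIT covers interest plus the pre-tax preferred burden: R$144,000 + R$58,208.96 = R$202,208.96.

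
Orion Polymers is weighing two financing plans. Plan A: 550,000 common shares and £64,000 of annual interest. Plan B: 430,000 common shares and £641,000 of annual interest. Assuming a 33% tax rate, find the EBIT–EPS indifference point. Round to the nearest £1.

At indifference, (EBIT − 64,000)(1 − t)/550,000 = (EBIT − 641,000)(1 − t)/430,000.
The (1 − t) factor cancels: (EBIT − 64,000) × 430,000 = (EBIT − 641,000) × 550,000.
EBIT × (550,000 − 430,000) = 641,000 × 550,000 − 64,000 × 430,000 = 325,030,000,000, so EBIT = 325,030,000,000 ÷ 120,000 = 2,708,583.33.

£2,708,583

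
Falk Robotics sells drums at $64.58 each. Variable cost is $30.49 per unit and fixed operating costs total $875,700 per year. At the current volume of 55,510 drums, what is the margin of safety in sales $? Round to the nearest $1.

$1,925,912

Each unit contributes $64.58 − $30.49 = $34.09. Break-even units = $875,700 ÷ $34.09 = 25,687.89; break-even revenue = 25,687.89 × $64.58 = $1,658,923.61.
Current sales = 55,510 × $64.58 = $3,584,835.80.
Margin of safety = $3,584,835.80 − $1,658,923.61 = $1,925,912.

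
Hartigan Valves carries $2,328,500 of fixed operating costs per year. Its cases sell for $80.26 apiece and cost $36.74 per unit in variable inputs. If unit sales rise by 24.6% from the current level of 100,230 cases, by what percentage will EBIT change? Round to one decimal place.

+52.8%

Total contribution margin = 100,230 × $43.52 = $4,362,009.60.
Operating income = contribution − fixed costs = $4,362,009.60 − $2,328,500 = $2,033,509.60.
DOL = contribution ÷ EBIT = $4,362,009.60 ÷ $2,033,509.60 = 2.1451.
Operating income changes by 2.1451 × +24.6% = +52.8%.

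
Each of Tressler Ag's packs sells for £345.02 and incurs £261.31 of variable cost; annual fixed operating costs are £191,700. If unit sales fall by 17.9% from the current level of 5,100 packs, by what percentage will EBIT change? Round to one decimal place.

At 5,100 units, contribution = 5,100 × £83.71 = £426,921.00.
Operating income = contribution − fixed costs = £426,921.00 − £191,700 = £235,221.00.
Degree of operating leverage = £426,921.00 / £235,221.00 = 1.8150.
%ΔEBIT = DOL × %ΔSales = 1.8150 × -17.9% = -32.5%.

-32.5%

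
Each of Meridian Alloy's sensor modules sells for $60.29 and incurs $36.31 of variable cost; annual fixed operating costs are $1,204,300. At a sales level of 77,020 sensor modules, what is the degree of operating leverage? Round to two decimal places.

2.87

Total contribution margin = 77,020 × $23.98 = $1,846,939.60.
Operating income = contribution − fixed costs = $1,846,939.60 − $1,204,300 = $642,639.60.
So DOL = total CM / EBIT = $1,846,939.60 / $642,639.60 = 2.8740.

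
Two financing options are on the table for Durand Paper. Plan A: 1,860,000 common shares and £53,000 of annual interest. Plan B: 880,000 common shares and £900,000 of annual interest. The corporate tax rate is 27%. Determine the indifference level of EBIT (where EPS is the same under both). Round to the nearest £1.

Set EPS_A = EPS_B: (EBIT − £53,000)(1 − 0.27) ÷ 1,860,000 = (EBIT − £900,000)(1 − 0.27) ÷ 880,000.
Cancelling (1 − t) and cross-multiplying: 880,000·(EBIT − 53,000) = 1,860,000·(EBIT − 900,000).
Solving, EBIT = (900,000·1,860,000 − 53,000·880,000) / (1,860,000 − 880,000) = 1,627,360,000,000 / 980,000 = 1,660,571.43.

£1,660,571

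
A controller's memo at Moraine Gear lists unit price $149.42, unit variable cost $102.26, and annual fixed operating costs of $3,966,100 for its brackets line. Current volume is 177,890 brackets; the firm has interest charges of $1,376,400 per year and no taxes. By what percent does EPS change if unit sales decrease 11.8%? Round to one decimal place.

Contribution at this volume is 177,890 × $47.16 = $8,389,292.40.
EBIT = $8,389,292.40 − $3,966,100 = $4,423,192.40.
Interest = $1,376,400.00, so EBIT − I = $3,046,792.40.
Degree of combined leverage = contribution ÷ (EBIT − I) = $8,389,292.40 ÷ $3,046,792.40 = 2.7535.
%ΔEPS = DCL × %ΔSales = 2.7535 × -11.8% = -32.5%.

-32.5%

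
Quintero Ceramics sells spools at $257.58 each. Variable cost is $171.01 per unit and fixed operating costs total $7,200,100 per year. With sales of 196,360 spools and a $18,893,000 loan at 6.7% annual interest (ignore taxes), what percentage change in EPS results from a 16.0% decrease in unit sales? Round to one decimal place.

Total contribution margin = 196,360 × $86.57 = $16,998,885.20.
EBIT = $16,998,885.20 − $7,200,100 = $9,798,785.20.
Interest = $1,265,831.00, so EBIT − I = $8,532,954.20.
Degree of combined leverage = contribution ÷ (EBIT − I) = $16,998,885.20 ÷ $8,532,954.20 = 1.9921.
%ΔEPS = DCL × %ΔSales = 1.9921 × -16.0% = -31.9%.

-31.9%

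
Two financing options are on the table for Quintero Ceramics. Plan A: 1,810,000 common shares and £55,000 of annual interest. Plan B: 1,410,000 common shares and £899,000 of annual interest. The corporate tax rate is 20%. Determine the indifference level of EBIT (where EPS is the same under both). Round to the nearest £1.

At indifference, (EBIT − 55,000)(1 − t)/1,810,000 = (EBIT − 899,000)(1 − t)/1,410,000.
Cancelling (1 − t) and cross-multiplying: 1,410,000·(EBIT − 55,000) = 1,810,000·(EBIT − 899,000).
Solving, EBIT = (899,000·1,810,000 − 55,000·1,410,000) / (1,810,000 − 1,410,000) = 1,549,640,000,000 / 400,000 = 3,874,100.00.

£3,874,100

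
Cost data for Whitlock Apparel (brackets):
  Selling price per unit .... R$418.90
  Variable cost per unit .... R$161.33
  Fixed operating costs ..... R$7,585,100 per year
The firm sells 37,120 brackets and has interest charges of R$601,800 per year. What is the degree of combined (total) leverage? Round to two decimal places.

Contribution at this volume is 37,120 × R$257.57 = R$9,560,998.40.
Operating income = contribution − fixed costs = R$9,560,998.40 − R$7,585,100 = R$1,975,898.40. Interest = R$601,800.00.
DOL = R$9,560,998.40 ÷ R$1,975,898.40 = 4.8388; DFL = R$1,975,898.40 ÷ R$1,374,098.40 = 1.4380.
Combined leverage = 4.8388 × 1.4380 = 6.9582.

6.96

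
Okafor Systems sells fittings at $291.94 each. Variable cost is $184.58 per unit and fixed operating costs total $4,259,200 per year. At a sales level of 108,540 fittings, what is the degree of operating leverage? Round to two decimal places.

1.58

Contribution at this volume is 108,540 × $107.36 = $11,652,854.40.
Operating income = contribution − fixed costs = $11,652,854.40 − $4,259,200 = $7,393,654.40.
DOL = contribution ÷ EBIT = $11,652,854.40 ÷ $7,393,654.40 = 1.5761.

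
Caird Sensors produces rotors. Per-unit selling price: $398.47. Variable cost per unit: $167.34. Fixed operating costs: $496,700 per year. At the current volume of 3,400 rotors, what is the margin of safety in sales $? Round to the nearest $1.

Unit CM = price − variable cost = $398.47 − $167.34 = $231.13. Break-even units = $496,700 ÷ $231.13 = 2,149.01; break-even revenue = 2,149.01 × $398.47 = $856,314.84.
Current sales = 3,400 × $398.47 = $1,354,798.00.
Margin of safety = $1,354,798.00 − $856,314.84 = $498,483.

$498,483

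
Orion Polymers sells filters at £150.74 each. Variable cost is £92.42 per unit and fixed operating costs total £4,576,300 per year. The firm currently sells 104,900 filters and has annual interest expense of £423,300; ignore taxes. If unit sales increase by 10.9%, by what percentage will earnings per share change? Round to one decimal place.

+59.6%

At 104,900 units, contribution = 104,900 × £58.32 = £6,117,768.00.
EBIT = £6,117,768.00 − £4,576,300 = £1,541,468.00.
After interest of £423,300.00, pre-tax earnings = £1,118,168.00.
Degree of combined leverage = contribution ÷ (EBIT − I) = £6,117,768.00 ÷ £1,118,168.00 = 5.4712.
%ΔEPS = DCL × %ΔSales = 5.4712 × +10.9% = +59.6%.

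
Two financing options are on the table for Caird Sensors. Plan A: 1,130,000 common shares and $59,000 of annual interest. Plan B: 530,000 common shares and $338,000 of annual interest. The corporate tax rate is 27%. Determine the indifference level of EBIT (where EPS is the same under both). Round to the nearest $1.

$584,450

At indifference, (EBIT − 59,000)(1 − t)/1,130,000 = (EBIT − 338,000)(1 − t)/530,000.
The (1 − t) factor cancels: (EBIT − 59,000) × 530,000 = (EBIT − 338,000) × 1,130,000.
EBIT × (1,130,000 − 530,000) = 338,000 × 1,130,000 − 59,000 × 530,000 = 350,670,000,000, so EBIT = 350,670,000,000 ÷ 600,000 = 584,450.00.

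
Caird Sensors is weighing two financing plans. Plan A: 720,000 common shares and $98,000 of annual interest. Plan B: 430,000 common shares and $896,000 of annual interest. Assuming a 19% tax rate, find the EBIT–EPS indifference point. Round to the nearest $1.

$2,079,241

At indifference, (EBIT − 98,000)(1 − t)/720,000 = (EBIT − 896,000)(1 − t)/430,000.
The (1 − t) factor cancels: (EBIT − 98,000) × 430,000 = (EBIT − 896,000) × 720,000.
EBIT × (720,000 − 430,000) = 896,000 × 720,000 − 98,000 × 430,000 = 602,980,000,000, so EBIT = 602,980,000,000 ÷ 290,000 = 2,079,241.38.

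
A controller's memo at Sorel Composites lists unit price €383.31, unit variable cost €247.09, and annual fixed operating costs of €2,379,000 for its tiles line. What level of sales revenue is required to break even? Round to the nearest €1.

Contribution margin per unit = €383.31 − €247.09 = €136.22, a CM ratio of €136.22 ÷ €383.31 = 0.3554.
Break-even sales = FC ÷ CM ratio = €2,379,000 × €383.31 / €136.22 = €6,694,278.

€6,694,278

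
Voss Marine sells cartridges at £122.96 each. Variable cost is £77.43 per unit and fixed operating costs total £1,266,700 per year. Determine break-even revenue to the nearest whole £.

Contribution margin per unit = £122.96 − £77.43 = £45.53, a CM ratio of £45.53 ÷ £122.96 = 0.3703.
Break-even revenue = fixed costs × price ÷ CM = £1,266,700 × £122.96 ÷ £45.53 = £3,420,897.

£3,420,897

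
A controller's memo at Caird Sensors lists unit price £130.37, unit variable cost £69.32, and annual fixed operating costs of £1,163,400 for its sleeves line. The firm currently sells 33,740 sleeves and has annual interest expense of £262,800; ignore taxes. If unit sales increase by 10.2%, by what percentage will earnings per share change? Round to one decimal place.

+33.2%

At 33,740 units, contribution = 33,740 × £61.05 = £2,059,827.00.
Operating income = contribution − fixed costs = £2,059,827.00 − £1,163,400 = £896,427.00.
Interest = £262,800.00, so EBIT − I = £633,627.00.
Degree of combined leverage = contribution ÷ (EBIT − I) = £2,059,827.00 ÷ £633,627.00 = 3.2509.
EPS therefore changes by 3.2509 × (+10.2%) = +33.2%.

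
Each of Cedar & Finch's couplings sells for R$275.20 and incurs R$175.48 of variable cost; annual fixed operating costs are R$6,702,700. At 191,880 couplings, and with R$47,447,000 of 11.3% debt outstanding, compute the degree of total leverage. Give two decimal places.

At 191,880 units, contribution = 191,880 × R$99.72 = R$19,134,273.60.
Subtracting fixed costs: EBIT = R$19,134,273.60 − R$6,702,700 = R$12,431,573.60. Interest = R$5,361,511.00.
DOL = R$19,134,273.60 ÷ R$12,431,573.60 = 1.5392; DFL = R$12,431,573.60 ÷ R$7,070,062.60 = 1.7583.
DCL = DOL × DFL = 1.5392 × 1.7583 = 2.7064.

2.71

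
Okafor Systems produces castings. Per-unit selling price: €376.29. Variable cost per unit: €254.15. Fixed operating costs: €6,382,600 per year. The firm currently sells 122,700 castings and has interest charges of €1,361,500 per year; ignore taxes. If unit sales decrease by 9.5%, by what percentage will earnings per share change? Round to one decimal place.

Total contribution margin = 122,700 × €122.14 = €14,986,578.00.
Operating income = contribution − fixed costs = €14,986,578.00 − €6,382,600 = €8,603,978.00.
After interest of €1,361,500.00, pre-tax earnings = €7,242,478.00.
Degree of combined leverage = contribution ÷ (EBIT − I) = €14,986,578.00 ÷ €7,242,478.00 = 2.0693.
EPS therefore changes by 2.0693 × (-9.5%) = -19.7%.

-19.7%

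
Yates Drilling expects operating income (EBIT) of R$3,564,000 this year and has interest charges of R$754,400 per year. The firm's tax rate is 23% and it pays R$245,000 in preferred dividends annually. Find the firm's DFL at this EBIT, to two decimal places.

1.43

Interest = R$754,400.00.
Preferred dividends grossed up pre-tax: R$245,000 / (1 − 0.23) = R$318,181.82.
DFL = EBIT ÷ [EBIT − I − D_p/(1−t)] = R$3,564,000 ÷ [R$3,564,000 − R$754,400.00 − R$318,181.82] = R$3,564,000 ÷ R$2,491,418.18 = 1.4305.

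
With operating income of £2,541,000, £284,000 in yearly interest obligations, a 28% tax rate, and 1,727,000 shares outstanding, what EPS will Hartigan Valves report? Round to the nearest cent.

£0.94

Interest = £284,000.00, so EBT = £2,541,000 − £284,000.00 = £2,257,000.00.
Net income = £2,257,000.00 × (1 − 0.28) = £1,625,040.00.
Per share: £1,625,040.00 / 1,727,000 shares = £0.94.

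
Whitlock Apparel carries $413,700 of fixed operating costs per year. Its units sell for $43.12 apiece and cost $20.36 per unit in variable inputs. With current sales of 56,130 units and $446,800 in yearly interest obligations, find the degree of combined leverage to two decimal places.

3.06

Contribution at this volume is 56,130 × $22.76 = $1,277,518.80.
Subtracting fixed costs: EBIT = $1,277,518.80 − $413,700 = $863,818.80. Interest = $446,800.00, so EBIT − I = $417,018.80.
DCL = contribution ÷ (EBIT − I) = $1,277,518.80 ÷ $417,018.80 = 3.0635.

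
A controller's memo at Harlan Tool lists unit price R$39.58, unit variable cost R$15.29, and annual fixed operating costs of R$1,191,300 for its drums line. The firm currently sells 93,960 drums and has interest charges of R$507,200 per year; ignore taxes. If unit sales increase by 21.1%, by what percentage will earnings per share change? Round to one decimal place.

Total contribution margin = 93,960 × R$24.29 = R$2,282,288.40.
Subtracting fixed costs: EBIT = R$2,282,288.40 − R$1,191,300 = R$1,090,988.40.
Interest = R$507,200.00, so EBIT − I = R$583,788.40.
Degree of combined leverage = contribution ÷ (EBIT − I) = R$2,282,288.40 ÷ R$583,788.40 = 3.9094.
%ΔEPS = DCL × %ΔSales = 3.9094 × +21.1% = +82.5%.

+82.5%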